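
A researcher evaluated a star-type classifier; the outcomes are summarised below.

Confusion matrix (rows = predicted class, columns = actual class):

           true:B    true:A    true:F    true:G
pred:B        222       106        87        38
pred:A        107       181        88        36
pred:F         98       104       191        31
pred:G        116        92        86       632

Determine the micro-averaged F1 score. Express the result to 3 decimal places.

0.553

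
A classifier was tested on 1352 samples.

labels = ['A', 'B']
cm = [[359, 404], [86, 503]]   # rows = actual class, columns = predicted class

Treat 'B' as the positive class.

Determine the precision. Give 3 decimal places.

Precision = TP/(TP+FP) = 503/(503+404) = 503/907 = 0.555

0.555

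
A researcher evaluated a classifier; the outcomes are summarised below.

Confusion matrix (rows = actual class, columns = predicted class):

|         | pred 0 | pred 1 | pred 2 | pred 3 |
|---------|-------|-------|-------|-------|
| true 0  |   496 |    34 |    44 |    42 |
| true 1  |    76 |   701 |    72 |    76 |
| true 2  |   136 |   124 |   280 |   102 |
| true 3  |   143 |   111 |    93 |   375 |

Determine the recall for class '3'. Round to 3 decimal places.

0.519

Treat '3' as positive and all other classes as negative.
recall = TP/(TP+FN).
3: TP=375, FN=143+111+93=347 → 375/722 = 0.5194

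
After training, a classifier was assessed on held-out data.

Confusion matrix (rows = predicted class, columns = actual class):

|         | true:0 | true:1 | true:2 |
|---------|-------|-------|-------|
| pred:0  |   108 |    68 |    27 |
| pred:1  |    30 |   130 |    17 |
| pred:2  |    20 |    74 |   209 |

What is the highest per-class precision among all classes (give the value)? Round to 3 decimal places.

0.734

Per-class precision (TP/(TP+FP)):
  0: TP=108, FP=68+27=95 → 108/203 = 0.5320
  1: TP=130, FP=30+17=47 → 130/177 = 0.7345
  2: TP=209, FP=20+74=94 → 209/303 = 0.6898
Highest is class '1' with precision = 0.734.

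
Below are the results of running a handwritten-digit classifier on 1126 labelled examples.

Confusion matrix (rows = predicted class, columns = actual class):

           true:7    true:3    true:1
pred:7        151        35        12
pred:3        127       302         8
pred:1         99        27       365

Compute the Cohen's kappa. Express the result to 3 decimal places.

0.590

Observed agreement pₒ = trace/N = 818/1126 = 0.7265
Expected agreement pₑ = Σ (rowᵢ·colᵢ)/N² = (377·198 + 364·437 + 385·491)/1126² = 0.3334
κ = (pₒ − pₑ)/(1 − pₑ) = (0.7265 − 0.3334)/(1 − 0.3334) = 0.590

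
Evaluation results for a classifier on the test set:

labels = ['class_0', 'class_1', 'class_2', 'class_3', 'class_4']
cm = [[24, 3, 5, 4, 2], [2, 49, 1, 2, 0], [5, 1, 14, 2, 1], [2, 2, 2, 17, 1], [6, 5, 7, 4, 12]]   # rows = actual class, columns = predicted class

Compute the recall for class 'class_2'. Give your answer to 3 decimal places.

0.609

Treat 'class_2' as positive and all other classes as negative.
recall = TP/(TP+FN).
class_2: TP=14, FN=5+1+2+1=9 → 14/23 = 0.6087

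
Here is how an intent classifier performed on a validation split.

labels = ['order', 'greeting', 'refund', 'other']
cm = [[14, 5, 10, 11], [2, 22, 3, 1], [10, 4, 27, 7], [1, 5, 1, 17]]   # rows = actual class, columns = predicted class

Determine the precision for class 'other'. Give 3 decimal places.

precision = TP/(TP+FP).
other: TP=17, FP=11+1+7=19 → 17/36 = 0.4722

0.472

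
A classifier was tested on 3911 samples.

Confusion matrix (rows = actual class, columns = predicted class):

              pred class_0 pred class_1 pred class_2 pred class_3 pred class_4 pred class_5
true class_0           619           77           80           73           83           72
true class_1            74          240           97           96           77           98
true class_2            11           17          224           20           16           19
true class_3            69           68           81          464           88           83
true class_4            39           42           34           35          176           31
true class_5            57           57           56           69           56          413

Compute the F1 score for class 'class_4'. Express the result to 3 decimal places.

0.413

Take TP from the diagonal, FP from the rest of the 'class_4' prediction marginal, FN from the rest of the 'class_4' actual marginal.
F1 score = 2·TP/(2·TP+FP+FN).
class_4: TP=176, FP=83+77+16+88+56=320, FN=39+42+34+35+31=181 → 352/853 = 0.4127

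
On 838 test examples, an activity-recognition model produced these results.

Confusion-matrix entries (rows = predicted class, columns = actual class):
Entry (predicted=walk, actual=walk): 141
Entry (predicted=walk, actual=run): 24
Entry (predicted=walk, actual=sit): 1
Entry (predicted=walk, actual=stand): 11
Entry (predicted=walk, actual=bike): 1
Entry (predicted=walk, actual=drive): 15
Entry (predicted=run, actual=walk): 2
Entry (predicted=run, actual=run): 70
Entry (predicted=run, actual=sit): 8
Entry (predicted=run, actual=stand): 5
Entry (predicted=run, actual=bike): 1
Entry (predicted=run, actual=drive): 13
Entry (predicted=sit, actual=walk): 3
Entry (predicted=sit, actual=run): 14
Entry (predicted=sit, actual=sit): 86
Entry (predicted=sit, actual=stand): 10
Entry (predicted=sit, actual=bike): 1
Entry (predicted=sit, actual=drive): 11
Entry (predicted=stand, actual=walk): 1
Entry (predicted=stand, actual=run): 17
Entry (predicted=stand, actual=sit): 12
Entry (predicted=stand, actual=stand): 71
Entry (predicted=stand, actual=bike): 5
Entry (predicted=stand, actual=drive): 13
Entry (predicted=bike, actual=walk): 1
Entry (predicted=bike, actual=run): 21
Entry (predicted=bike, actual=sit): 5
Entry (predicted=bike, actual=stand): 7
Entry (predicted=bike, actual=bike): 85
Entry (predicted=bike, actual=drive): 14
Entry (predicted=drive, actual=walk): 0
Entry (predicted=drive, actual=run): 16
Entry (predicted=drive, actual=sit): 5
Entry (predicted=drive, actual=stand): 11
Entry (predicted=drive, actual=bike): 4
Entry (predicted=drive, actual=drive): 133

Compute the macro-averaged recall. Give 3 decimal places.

Per-class recall (TP/(TP+FN)):
  walk: TP=141, FN=2+3+1+1+0=7 → 141/148 = 0.9527
  run: TP=70, FN=24+14+17+21+16=92 → 70/162 = 0.4321
  sit: TP=86, FN=1+8+12+5+5=31 → 86/117 = 0.7350
  stand: TP=71, FN=11+5+10+7+11=44 → 71/115 = 0.6174
  bike: TP=85, FN=1+1+1+5+4=12 → 85/97 = 0.8763
  drive: TP=133, FN=15+13+11+13+14=66 → 133/199 = 0.6683
Macro-recall = mean = (0.9527 + 0.4321 + 0.7350 + 0.6174 + 0.8763 + 0.6683) / 6 = 0.714

0.714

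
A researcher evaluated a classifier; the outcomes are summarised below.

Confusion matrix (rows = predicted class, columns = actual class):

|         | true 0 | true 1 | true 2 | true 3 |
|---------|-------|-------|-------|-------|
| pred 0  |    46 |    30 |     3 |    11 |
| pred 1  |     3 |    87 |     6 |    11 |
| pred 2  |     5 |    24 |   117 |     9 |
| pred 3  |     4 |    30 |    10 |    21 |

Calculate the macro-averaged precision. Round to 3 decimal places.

0.601

Per-class precision (TP/(TP+FP)):
  0: TP=46, FP=30+3+11=44 → 46/90 = 0.5111
  1: TP=87, FP=3+6+11=20 → 87/107 = 0.8131
  2: TP=117, FP=5+24+9=38 → 117/155 = 0.7548
  3: TP=21, FP=4+30+10=44 → 21/65 = 0.3231
Macro-precision = mean = (0.5111 + 0.8131 + 0.7548 + 0.3231) / 4 = 0.601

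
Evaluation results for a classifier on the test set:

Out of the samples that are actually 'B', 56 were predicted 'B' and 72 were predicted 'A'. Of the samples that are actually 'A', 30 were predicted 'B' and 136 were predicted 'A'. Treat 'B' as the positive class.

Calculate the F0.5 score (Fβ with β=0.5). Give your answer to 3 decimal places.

0.593

Fβ = (1+β²)·TP / ((1+β²)·TP + β²·FN + FP), with β²=1/4
= 1.25·56 / (1.25·56 + 0.25·72 + 30) = 0.593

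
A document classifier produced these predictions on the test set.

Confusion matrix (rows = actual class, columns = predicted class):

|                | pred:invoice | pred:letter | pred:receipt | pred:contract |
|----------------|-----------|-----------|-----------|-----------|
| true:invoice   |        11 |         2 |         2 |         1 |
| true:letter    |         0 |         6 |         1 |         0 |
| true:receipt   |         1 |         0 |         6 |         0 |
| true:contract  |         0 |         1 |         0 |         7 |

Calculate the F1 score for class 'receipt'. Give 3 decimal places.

F1 score = 2·TP/(2·TP+FP+FN).
receipt: TP=6, FP=2+1+0=3, FN=1+0+0=1 → 12/16 = 0.7500

0.750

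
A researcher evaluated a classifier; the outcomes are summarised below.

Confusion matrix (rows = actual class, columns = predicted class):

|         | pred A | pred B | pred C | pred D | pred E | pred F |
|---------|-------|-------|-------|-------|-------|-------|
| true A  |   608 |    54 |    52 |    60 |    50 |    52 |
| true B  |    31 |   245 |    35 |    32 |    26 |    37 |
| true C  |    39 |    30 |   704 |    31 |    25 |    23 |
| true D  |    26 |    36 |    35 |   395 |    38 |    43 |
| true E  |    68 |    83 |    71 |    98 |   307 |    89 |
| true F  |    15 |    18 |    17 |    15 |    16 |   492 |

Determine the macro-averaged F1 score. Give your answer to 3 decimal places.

0.670

Per-class F1 score (2·TP/(2·TP+FP+FN)):
  A: TP=608, FP=31+39+26+68+15=179, FN=54+52+60+50+52=268 → 1216/1663 = 0.7312
  B: TP=245, FP=54+30+36+83+18=221, FN=31+35+32+26+37=161 → 490/872 = 0.5619
  C: TP=704, FP=52+35+35+71+17=210, FN=39+30+31+25+23=148 → 1408/1766 = 0.7973
  D: TP=395, FP=60+32+31+98+15=236, FN=26+36+35+38+43=178 → 790/1204 = 0.6561
  E: TP=307, FP=50+26+25+38+16=155, FN=68+83+71+98+89=409 → 614/1178 = 0.5212
  F: TP=492, FP=52+37+23+43+89=244, FN=15+18+17+15+16=81 → 984/1309 = 0.7517
Macro-F1 score = mean = (0.7312 + 0.5619 + 0.7973 + 0.6561 + 0.5212 + 0.7517) / 6 = 0.670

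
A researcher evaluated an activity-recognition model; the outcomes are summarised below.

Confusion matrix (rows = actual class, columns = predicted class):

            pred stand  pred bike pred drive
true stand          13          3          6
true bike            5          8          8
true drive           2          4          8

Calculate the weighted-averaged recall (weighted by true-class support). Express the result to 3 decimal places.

Per-class recall (TP/(TP+FN)):
  stand: TP=13, FN=3+6=9 → 13/22 = 0.5909
  bike: TP=8, FN=5+8=13 → 8/21 = 0.3810
  drive: TP=8, FN=2+4=6 → 8/14 = 0.5714
Weighted-recall = Σ (supportᵢ/N)·recallᵢ with N=57: (22/57)·0.5909 + (21/57)·0.3810 + (14/57)·0.5714 = 0.509

0.509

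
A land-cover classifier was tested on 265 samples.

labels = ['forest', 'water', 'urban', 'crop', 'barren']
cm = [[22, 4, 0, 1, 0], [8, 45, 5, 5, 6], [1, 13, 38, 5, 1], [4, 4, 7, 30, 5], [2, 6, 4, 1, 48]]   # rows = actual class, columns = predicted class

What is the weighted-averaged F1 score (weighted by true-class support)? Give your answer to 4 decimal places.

Per-class F1 score (2·TP/(2·TP+FP+FN)):
  forest: TP=22, FP=8+1+4+2=15, FN=4+0+1+0=5 → 44/64 = 0.68750
  water: TP=45, FP=4+13+4+6=27, FN=8+5+5+6=24 → 90/141 = 0.63830
  urban: TP=38, FP=0+5+7+4=16, FN=1+13+5+1=20 → 76/112 = 0.67857
  crop: TP=30, FP=1+5+5+1=12, FN=4+4+7+5=20 → 60/92 = 0.65217
  barren: TP=48, FP=0+6+1+5=12, FN=2+6+4+1=13 → 96/121 = 0.79339
Weighted-F1 score = Σ (supportᵢ/N)·F1 scoreᵢ with N=265: (27/265)·0.68750 + (69/265)·0.63830 + (58/265)·0.67857 + (50/265)·0.65217 + (61/265)·0.79339 = 0.6904

0.6904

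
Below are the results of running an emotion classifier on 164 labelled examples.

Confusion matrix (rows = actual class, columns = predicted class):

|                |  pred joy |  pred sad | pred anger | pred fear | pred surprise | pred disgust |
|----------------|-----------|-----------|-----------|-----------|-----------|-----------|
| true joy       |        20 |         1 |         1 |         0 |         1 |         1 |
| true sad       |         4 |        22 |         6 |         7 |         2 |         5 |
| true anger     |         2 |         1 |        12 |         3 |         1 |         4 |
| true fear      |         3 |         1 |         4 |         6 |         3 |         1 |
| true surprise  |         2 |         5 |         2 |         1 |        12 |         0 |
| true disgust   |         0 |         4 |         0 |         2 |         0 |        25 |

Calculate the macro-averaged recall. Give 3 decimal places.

Per-class recall (TP/(TP+FN)):
  joy: TP=20, FN=1+1+0+1+1=4 → 20/24 = 0.8333
  sad: TP=22, FN=4+6+7+2+5=24 → 22/46 = 0.4783
  anger: TP=12, FN=2+1+3+1+4=11 → 12/23 = 0.5217
  fear: TP=6, FN=3+1+4+3+1=12 → 6/18 = 0.3333
  surprise: TP=12, FN=2+5+2+1+0=10 → 12/22 = 0.5455
  disgust: TP=25, FN=0+4+0+2+0=6 → 25/31 = 0.8065
Macro-recall = mean = (0.8333 + 0.4783 + 0.5217 + 0.3333 + 0.5455 + 0.8065) / 6 = 0.586

0.586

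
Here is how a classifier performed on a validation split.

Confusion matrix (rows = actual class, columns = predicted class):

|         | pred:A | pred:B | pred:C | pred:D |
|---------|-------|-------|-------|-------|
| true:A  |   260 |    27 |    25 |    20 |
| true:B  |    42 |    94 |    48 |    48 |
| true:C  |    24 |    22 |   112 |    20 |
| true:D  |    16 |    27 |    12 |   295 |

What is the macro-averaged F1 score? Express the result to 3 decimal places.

0.660

Per-class F1 score (2·TP/(2·TP+FP+FN)):
  A: TP=260, FP=42+24+16=82, FN=27+25+20=72 → 520/674 = 0.7715
  B: TP=94, FP=27+22+27=76, FN=42+48+48=138 → 188/402 = 0.4677
  C: TP=112, FP=25+48+12=85, FN=24+22+20=66 → 224/375 = 0.5973
  D: TP=295, FP=20+48+20=88, FN=16+27+12=55 → 590/733 = 0.8049
Macro-F1 score = mean = (0.7715 + 0.4677 + 0.5973 + 0.8049) / 4 = 0.660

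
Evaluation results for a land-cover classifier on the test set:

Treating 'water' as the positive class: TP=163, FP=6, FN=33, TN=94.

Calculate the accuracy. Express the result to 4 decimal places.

Accuracy = (TP+TN)/N = (163+94)/296 = 0.8682

0.8682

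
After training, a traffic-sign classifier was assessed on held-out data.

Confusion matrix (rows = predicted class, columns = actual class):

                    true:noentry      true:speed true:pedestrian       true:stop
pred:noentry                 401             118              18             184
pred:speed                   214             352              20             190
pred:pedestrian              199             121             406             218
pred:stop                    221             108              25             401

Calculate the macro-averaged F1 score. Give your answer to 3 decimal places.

0.492

Per-class F1 score (2·TP/(2·TP+FP+FN)):
  noentry: TP=401, FP=118+18+184=320, FN=214+199+221=634 → 802/1756 = 0.4567
  speed: TP=352, FP=214+20+190=424, FN=118+121+108=347 → 704/1475 = 0.4773
  pedestrian: TP=406, FP=199+121+218=538, FN=18+20+25=63 → 812/1413 = 0.5747
  stop: TP=401, FP=221+108+25=354, FN=184+190+218=592 → 802/1748 = 0.4588
Macro-F1 score = mean = (0.4567 + 0.4773 + 0.5747 + 0.4588) / 4 = 0.492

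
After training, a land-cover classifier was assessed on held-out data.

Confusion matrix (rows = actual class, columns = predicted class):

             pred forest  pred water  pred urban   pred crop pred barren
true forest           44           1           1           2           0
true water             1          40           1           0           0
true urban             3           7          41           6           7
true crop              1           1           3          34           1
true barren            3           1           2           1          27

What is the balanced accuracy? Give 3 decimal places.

Balanced accuracy = mean of per-class recall.
  forest: recall = 44/48 = 0.9167
  water: recall = 40/42 = 0.9524
  urban: recall = 41/64 = 0.6406
  crop: recall = 34/40 = 0.8500
  barren: recall = 27/34 = 0.7941
Mean = (0.9167 + 0.9524 + 0.6406 + 0.8500 + 0.7941) / 5 = 0.831

0.831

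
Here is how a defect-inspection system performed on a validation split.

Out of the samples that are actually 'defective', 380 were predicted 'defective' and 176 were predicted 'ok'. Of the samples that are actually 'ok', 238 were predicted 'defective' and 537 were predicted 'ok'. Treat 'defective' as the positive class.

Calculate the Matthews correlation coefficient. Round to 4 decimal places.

MCC = (TP·TN − FP·FN) / √((TP+FP)(TP+FN)(TN+FP)(TN+FN))
Numerator = 380·537 − 238·176 = 162172
Denominator = √(618·556·775·713) = √189869190600 = 435739.8198
MCC = 162172 / 435739.8198 = 0.3722

0.3722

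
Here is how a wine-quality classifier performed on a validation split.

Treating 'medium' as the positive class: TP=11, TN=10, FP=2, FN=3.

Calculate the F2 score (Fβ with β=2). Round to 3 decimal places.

0.797

Fβ = (1+β²)·TP / ((1+β²)·TP + β²·FN + FP), with β²=4
= 5·11 / (5·11 + 4·3 + 2) = 0.797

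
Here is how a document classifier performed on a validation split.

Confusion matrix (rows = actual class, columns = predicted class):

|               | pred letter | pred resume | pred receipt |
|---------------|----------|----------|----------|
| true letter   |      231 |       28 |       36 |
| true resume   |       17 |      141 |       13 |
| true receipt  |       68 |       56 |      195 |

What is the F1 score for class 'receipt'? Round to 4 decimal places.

0.6927

Take TP from the diagonal, FP from the rest of the 'receipt' prediction marginal, FN from the rest of the 'receipt' actual marginal.
F1 score = 2·TP/(2·TP+FP+FN).
receipt: TP=195, FP=36+13=49, FN=68+56=124 → 390/563 = 0.69272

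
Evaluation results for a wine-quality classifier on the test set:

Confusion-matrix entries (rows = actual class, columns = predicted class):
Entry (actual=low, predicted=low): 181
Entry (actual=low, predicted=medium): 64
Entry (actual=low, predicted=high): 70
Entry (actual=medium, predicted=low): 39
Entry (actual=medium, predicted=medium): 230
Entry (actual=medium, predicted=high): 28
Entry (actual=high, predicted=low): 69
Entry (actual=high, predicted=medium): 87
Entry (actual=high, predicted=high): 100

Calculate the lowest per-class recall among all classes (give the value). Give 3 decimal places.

Per-class recall (TP/(TP+FN)):
  low: TP=181, FN=64+70=134 → 181/315 = 0.5746
  medium: TP=230, FN=39+28=67 → 230/297 = 0.7744
  high: TP=100, FN=69+87=156 → 100/256 = 0.3906
Lowest is class 'high' with recall = 0.391.

0.391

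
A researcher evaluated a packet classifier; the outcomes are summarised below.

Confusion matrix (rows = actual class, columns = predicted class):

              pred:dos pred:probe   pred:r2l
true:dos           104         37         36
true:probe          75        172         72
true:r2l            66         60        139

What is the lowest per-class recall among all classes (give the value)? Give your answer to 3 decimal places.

Per-class recall (TP/(TP+FN)):
  dos: TP=104, FN=37+36=73 → 104/177 = 0.5876
  probe: TP=172, FN=75+72=147 → 172/319 = 0.5392
  r2l: TP=139, FN=66+60=126 → 139/265 = 0.5245
Lowest is class 'r2l' with recall = 0.525.

0.525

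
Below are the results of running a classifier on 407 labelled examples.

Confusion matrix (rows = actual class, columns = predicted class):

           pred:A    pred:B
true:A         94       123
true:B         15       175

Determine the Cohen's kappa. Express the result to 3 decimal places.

0.342

Observed agreement pₒ = trace/N = 269/407 = 0.6609
Expected agreement pₑ = Σ (rowᵢ·colᵢ)/N² = (217·109 + 190·298)/407² = 0.4846
κ = (pₒ − pₑ)/(1 − pₑ) = (0.6609 − 0.4846)/(1 − 0.4846) = 0.342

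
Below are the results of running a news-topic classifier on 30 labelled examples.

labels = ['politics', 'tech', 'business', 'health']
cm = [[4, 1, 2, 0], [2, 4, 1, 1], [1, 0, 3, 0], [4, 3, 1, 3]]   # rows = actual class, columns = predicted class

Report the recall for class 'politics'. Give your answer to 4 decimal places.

0.5714

recall = TP/(TP+FN).
politics: TP=4, FN=1+2+0=3 → 4/7 = 0.57143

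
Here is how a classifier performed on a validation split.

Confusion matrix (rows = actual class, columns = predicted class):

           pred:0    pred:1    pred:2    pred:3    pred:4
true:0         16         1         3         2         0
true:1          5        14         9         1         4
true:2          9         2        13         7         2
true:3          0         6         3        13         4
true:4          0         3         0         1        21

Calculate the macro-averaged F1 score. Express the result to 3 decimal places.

Per-class F1 score (2·TP/(2·TP+FP+FN)):
  0: TP=16, FP=5+9+0+0=14, FN=1+3+2+0=6 → 32/52 = 0.6154
  1: TP=14, FP=1+2+6+3=12, FN=5+9+1+4=19 → 28/59 = 0.4746
  2: TP=13, FP=3+9+3+0=15, FN=9+2+7+2=20 → 26/61 = 0.4262
  3: TP=13, FP=2+1+7+1=11, FN=0+6+3+4=13 → 26/50 = 0.5200
  4: TP=21, FP=0+4+2+4=10, FN=0+3+0+1=4 → 42/56 = 0.7500
Macro-F1 score = mean = (0.6154 + 0.4746 + 0.4262 + 0.5200 + 0.7500) / 5 = 0.557

0.557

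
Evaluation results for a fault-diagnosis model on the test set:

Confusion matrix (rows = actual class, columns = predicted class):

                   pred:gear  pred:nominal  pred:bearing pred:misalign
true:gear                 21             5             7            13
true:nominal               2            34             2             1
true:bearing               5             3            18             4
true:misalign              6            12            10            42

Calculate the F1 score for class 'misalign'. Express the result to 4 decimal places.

0.6462

Treat 'misalign' as positive and all other classes as negative.
F1 score = 2·TP/(2·TP+FP+FN).
misalign: TP=42, FP=13+1+4=18, FN=6+12+10=28 → 84/130 = 0.64615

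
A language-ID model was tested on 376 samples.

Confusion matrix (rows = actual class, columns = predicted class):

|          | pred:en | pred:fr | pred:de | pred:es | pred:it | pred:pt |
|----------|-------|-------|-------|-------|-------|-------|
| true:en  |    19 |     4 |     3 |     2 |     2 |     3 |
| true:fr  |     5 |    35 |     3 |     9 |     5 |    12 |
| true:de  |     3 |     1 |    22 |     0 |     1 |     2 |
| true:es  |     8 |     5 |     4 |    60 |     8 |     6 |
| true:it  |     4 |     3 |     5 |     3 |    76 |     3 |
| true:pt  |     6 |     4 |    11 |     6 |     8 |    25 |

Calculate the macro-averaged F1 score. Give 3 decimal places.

Per-class F1 score (2·TP/(2·TP+FP+FN)):
  en: TP=19, FP=5+3+8+4+6=26, FN=4+3+2+2+3=14 → 38/78 = 0.4872
  fr: TP=35, FP=4+1+5+3+4=17, FN=5+3+9+5+12=34 → 70/121 = 0.5785
  de: TP=22, FP=3+3+4+5+11=26, FN=3+1+0+1+2=7 → 44/77 = 0.5714
  es: TP=60, FP=2+9+0+3+6=20, FN=8+5+4+8+6=31 → 120/171 = 0.7018
  it: TP=76, FP=2+5+1+8+8=24, FN=4+3+5+3+3=18 → 152/194 = 0.7835
  pt: TP=25, FP=3+12+2+6+3=26, FN=6+4+11+6+8=35 → 50/111 = 0.4505
Macro-F1 score = mean = (0.4872 + 0.5785 + 0.5714 + 0.7018 + 0.7835 + 0.4505) / 6 = 0.595

0.595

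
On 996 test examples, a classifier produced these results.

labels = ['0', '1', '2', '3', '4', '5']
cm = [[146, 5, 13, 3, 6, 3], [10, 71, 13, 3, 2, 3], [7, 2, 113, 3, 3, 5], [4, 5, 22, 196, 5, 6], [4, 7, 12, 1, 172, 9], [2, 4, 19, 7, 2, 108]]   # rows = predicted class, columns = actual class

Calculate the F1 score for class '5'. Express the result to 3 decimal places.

Take TP from the diagonal, FP from the rest of the '5' prediction marginal, FN from the rest of the '5' actual marginal.
F1 score = 2·TP/(2·TP+FP+FN).
5: TP=108, FP=2+4+19+7+2=34, FN=3+3+5+6+9=26 → 216/276 = 0.7826

0.783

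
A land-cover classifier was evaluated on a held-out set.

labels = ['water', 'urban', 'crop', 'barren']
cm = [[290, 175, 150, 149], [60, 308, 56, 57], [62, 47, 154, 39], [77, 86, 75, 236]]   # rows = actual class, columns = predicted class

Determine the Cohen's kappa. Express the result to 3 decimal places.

Observed agreement pₒ = trace/N = 988/2021 = 0.4889
Expected agreement pₑ = Σ (rowᵢ·colᵢ)/N² = (764·489 + 481·616 + 302·435 + 474·481)/2021² = 0.2520
κ = (pₒ − pₑ)/(1 − pₑ) = (0.4889 − 0.2520)/(1 − 0.2520) = 0.317

0.317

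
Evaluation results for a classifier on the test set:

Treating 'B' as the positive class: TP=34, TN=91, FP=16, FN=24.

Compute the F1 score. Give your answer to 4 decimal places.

0.6296

Precision = TP/(TP+FP) = 34/50 = 0.6800
Recall = TP/(TP+FN) = 34/58 = 0.5862
F1 = 2·TP/(2·TP+FP+FN) = 68/108 = 0.6296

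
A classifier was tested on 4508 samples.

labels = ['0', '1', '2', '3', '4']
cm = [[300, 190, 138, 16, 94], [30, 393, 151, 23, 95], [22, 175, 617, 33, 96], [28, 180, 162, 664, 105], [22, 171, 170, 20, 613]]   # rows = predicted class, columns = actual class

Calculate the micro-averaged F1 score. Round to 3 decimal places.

Micro-averaging pools counts across classes: ΣTP=2587, ΣFP=1921, ΣFN=1921.
Micro-F1 score = 2·TP/(2·TP+FP+FN) on pooled counts = 0.574 (equals overall accuracy in single-label multiclass).

0.574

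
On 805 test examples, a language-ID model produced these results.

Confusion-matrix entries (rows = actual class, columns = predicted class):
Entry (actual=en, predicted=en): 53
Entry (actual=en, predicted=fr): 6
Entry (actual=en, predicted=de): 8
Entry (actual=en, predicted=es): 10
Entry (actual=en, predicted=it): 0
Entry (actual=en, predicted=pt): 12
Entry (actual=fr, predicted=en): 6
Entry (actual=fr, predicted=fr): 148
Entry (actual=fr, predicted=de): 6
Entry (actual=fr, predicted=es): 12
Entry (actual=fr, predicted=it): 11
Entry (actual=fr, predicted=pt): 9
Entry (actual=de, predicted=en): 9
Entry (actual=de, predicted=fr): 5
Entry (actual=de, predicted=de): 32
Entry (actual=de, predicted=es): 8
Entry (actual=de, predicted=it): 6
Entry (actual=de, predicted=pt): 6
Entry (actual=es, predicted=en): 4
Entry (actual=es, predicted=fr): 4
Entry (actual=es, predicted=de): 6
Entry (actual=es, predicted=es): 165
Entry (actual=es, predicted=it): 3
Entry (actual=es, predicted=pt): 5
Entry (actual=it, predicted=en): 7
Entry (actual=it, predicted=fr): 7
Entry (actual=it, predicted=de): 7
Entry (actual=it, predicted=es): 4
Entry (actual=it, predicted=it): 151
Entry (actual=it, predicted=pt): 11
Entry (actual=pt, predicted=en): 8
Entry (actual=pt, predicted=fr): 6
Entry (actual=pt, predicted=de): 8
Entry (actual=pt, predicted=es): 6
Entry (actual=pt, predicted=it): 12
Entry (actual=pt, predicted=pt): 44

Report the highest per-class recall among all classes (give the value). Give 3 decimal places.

0.882

Per-class recall (TP/(TP+FN)):
  en: TP=53, FN=6+8+10+0+12=36 → 53/89 = 0.5955
  fr: TP=148, FN=6+6+12+11+9=44 → 148/192 = 0.7708
  de: TP=32, FN=9+5+8+6+6=34 → 32/66 = 0.4848
  es: TP=165, FN=4+4+6+3+5=22 → 165/187 = 0.8824
  it: TP=151, FN=7+7+7+4+11=36 → 151/187 = 0.8075
  pt: TP=44, FN=8+6+8+6+12=40 → 44/84 = 0.5238
Highest is class 'es' with recall = 0.882.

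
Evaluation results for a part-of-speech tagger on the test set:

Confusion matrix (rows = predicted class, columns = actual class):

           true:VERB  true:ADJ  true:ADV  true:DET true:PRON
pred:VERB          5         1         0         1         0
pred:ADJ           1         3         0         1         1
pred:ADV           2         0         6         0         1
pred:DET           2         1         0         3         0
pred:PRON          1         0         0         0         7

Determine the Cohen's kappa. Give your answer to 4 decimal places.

Observed agreement pₒ = trace/N = 24/36 = 0.66667
Expected agreement pₑ = Σ (rowᵢ·colᵢ)/N² = (11·7 + 5·6 + 6·9 + 5·6 + 9·8)/36² = 0.20293
κ = (pₒ − pₑ)/(1 − pₑ) = (0.66667 − 0.20293)/(1 − 0.20293) = 0.5818

0.5818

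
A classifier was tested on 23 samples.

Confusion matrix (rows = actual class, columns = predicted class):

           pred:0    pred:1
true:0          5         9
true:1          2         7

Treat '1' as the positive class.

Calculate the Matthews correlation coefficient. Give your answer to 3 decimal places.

MCC = (TP·TN − FP·FN) / √((TP+FP)(TP+FN)(TN+FP)(TN+FN))
Numerator = 7·5 − 9·2 = 17
Denominator = √(16·9·14·7) = √14112 = 118.7939
MCC = 17 / 118.7939 = 0.143

0.143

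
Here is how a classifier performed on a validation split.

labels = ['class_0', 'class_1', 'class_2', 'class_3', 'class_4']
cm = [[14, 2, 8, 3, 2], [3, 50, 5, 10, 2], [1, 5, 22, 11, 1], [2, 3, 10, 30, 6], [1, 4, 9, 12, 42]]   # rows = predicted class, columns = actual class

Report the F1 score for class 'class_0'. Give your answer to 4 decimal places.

0.5600

One-vs-rest for 'class_0': TP = diagonal; FP = other classes predicted 'class_0'; FN = 'class_0' predicted as other.
F1 score = 2·TP/(2·TP+FP+FN).
class_0: TP=14, FP=2+8+3+2=15, FN=3+1+2+1=7 → 28/50 = 0.56000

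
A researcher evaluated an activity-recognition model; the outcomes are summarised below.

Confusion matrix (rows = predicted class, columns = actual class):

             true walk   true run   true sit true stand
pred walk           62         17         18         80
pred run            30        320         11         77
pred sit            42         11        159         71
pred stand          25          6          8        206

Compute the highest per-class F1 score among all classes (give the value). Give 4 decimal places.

Per-class F1 score (2·TP/(2·TP+FP+FN)):
  walk: TP=62, FP=17+18+80=115, FN=30+42+25=97 → 124/336 = 0.36905
  run: TP=320, FP=30+11+77=118, FN=17+11+6=34 → 640/792 = 0.80808
  sit: TP=159, FP=42+11+71=124, FN=18+11+8=37 → 318/479 = 0.66388
  stand: TP=206, FP=25+6+8=39, FN=80+77+71=228 → 412/679 = 0.60677
Highest is class 'run' with F1 score = 0.8081.

0.8081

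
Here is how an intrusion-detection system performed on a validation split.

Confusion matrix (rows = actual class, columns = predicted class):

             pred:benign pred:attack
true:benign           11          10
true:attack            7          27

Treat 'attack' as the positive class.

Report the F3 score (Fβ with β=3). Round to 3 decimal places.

Fβ = (1+β²)·TP / ((1+β²)·TP + β²·FN + FP), with β²=9
= 10·27 / (10·27 + 9·7 + 10) = 0.787

0.787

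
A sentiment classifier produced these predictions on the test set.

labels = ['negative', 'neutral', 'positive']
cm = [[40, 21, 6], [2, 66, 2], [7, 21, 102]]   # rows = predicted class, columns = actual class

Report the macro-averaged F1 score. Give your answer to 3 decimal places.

0.760

Per-class F1 score (2·TP/(2·TP+FP+FN)):
  negative: TP=40, FP=21+6=27, FN=2+7=9 → 80/116 = 0.6897
  neutral: TP=66, FP=2+2=4, FN=21+21=42 → 132/178 = 0.7416
  positive: TP=102, FP=7+21=28, FN=6+2=8 → 204/240 = 0.8500
Macro-F1 score = mean = (0.6897 + 0.7416 + 0.8500) / 3 = 0.760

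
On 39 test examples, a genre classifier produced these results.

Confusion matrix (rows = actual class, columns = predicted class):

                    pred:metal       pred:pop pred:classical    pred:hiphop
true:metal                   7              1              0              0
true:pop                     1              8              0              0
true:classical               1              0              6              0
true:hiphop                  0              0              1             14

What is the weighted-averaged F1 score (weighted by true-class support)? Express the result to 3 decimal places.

0.899

Per-class F1 score (2·TP/(2·TP+FP+FN)):
  metal: TP=7, FP=1+1+0=2, FN=1+0+0=1 → 14/17 = 0.8235
  pop: TP=8, FP=1+0+0=1, FN=1+0+0=1 → 16/18 = 0.8889
  classical: TP=6, FP=0+0+1=1, FN=1+0+0=1 → 12/14 = 0.8571
  hiphop: TP=14, FP=0+0+0=0, FN=0+0+1=1 → 28/29 = 0.9655
Weighted-F1 score = Σ (supportᵢ/N)·F1 scoreᵢ with N=39: (8/39)·0.8235 + (9/39)·0.8889 + (7/39)·0.8571 + (15/39)·0.9655 = 0.899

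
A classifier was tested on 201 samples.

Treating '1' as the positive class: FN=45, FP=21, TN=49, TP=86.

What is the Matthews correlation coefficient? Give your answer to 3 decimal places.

0.340

MCC = (TP·TN − FP·FN) / √((TP+FP)(TP+FN)(TN+FP)(TN+FN))
Numerator = 86·49 − 21·45 = 3269
Denominator = √(107·131·70·94) = √92231860 = 9603.7420
MCC = 3269 / 9603.7420 = 0.340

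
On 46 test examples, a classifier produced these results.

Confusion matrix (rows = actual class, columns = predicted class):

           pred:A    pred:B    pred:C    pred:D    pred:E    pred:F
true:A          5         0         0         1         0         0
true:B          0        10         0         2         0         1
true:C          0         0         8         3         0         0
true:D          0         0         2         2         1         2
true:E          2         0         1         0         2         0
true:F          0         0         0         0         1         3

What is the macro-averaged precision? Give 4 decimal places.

0.6153

Per-class precision (TP/(TP+FP)):
  A: TP=5, FP=0+0+0+2+0=2 → 5/7 = 0.71429
  B: TP=10, FP=0+0+0+0+0=0 → 10/10 = 1.00000
  C: TP=8, FP=0+0+2+1+0=3 → 8/11 = 0.72727
  D: TP=2, FP=1+2+3+0+0=6 → 2/8 = 0.25000
  E: TP=2, FP=0+0+0+1+1=2 → 2/4 = 0.50000
  F: TP=3, FP=0+1+0+2+0=3 → 3/6 = 0.50000
Macro-precision = mean = (0.71429 + 1.00000 + 0.72727 + 0.25000 + 0.50000 + 0.50000) / 6 = 0.6153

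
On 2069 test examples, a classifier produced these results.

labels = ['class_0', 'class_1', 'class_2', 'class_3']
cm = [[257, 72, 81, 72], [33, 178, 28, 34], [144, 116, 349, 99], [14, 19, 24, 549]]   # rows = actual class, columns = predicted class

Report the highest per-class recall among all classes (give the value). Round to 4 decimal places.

Per-class recall (TP/(TP+FN)):
  class_0: TP=257, FN=72+81+72=225 → 257/482 = 0.53320
  class_1: TP=178, FN=33+28+34=95 → 178/273 = 0.65201
  class_2: TP=349, FN=144+116+99=359 → 349/708 = 0.49294
  class_3: TP=549, FN=14+19+24=57 → 549/606 = 0.90594
Highest is class 'class_3' with recall = 0.9059.

0.9059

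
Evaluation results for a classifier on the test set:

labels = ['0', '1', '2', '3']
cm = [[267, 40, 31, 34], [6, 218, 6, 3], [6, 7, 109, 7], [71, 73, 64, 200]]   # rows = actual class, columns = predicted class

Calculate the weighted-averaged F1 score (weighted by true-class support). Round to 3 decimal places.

0.689

Per-class F1 score (2·TP/(2·TP+FP+FN)):
  0: TP=267, FP=6+6+71=83, FN=40+31+34=105 → 534/722 = 0.7396
  1: TP=218, FP=40+7+73=120, FN=6+6+3=15 → 436/571 = 0.7636
  2: TP=109, FP=31+6+64=101, FN=6+7+7=20 → 218/339 = 0.6431
  3: TP=200, FP=34+3+7=44, FN=71+73+64=208 → 400/652 = 0.6135
Weighted-F1 score = Σ (supportᵢ/N)·F1 scoreᵢ with N=1142: (372/1142)·0.7396 + (233/1142)·0.7636 + (129/1142)·0.6431 + (408/1142)·0.6135 = 0.689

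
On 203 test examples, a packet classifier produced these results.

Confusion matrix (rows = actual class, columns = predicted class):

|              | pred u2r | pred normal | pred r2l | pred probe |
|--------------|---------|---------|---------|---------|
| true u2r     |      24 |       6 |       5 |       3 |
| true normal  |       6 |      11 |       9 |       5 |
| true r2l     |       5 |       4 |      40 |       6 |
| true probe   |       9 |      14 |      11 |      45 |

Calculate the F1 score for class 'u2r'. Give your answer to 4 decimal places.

0.5854

Take TP from the diagonal, FP from the rest of the 'u2r' prediction marginal, FN from the rest of the 'u2r' actual marginal.
F1 score = 2·TP/(2·TP+FP+FN).
u2r: TP=24, FP=6+5+9=20, FN=6+5+3=14 → 48/82 = 0.58537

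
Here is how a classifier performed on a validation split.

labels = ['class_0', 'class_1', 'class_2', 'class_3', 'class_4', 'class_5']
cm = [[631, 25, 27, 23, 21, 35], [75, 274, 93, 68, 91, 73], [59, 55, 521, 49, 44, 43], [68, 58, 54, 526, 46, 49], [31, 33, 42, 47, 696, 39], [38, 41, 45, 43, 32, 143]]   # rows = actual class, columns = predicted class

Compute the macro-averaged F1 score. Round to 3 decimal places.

0.623

Per-class F1 score (2·TP/(2·TP+FP+FN)):
  class_0: TP=631, FP=75+59+68+31+38=271, FN=25+27+23+21+35=131 → 1262/1664 = 0.7584
  class_1: TP=274, FP=25+55+58+33+41=212, FN=75+93+68+91+73=400 → 548/1160 = 0.4724
  class_2: TP=521, FP=27+93+54+42+45=261, FN=59+55+49+44+43=250 → 1042/1553 = 0.6710
  class_3: TP=526, FP=23+68+49+47+43=230, FN=68+58+54+46+49=275 → 1052/1557 = 0.6757
  class_4: TP=696, FP=21+91+44+46+32=234, FN=31+33+42+47+39=192 → 1392/1818 = 0.7657
  class_5: TP=143, FP=35+73+43+49+39=239, FN=38+41+45+43+32=199 → 286/724 = 0.3950
Macro-F1 score = mean = (0.7584 + 0.4724 + 0.6710 + 0.6757 + 0.7657 + 0.3950) / 6 = 0.623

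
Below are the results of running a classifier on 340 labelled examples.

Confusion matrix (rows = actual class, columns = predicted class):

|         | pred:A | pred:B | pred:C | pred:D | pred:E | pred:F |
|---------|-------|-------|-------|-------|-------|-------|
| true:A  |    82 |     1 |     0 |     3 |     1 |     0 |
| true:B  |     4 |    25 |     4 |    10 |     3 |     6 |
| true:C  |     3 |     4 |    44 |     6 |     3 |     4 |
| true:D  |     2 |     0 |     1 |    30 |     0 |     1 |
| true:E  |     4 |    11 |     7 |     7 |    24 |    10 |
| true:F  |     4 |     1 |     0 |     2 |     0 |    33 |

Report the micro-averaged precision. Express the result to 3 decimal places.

0.700

Micro-averaging pools counts across classes: ΣTP=238, ΣFP=102, ΣFN=102.
Micro-precision = TP/(TP+FP) on pooled counts = 0.700 (equals overall accuracy in single-label multiclass).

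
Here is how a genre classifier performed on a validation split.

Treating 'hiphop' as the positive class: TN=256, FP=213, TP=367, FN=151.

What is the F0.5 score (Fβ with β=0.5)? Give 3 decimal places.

0.647

Fβ = (1+β²)·TP / ((1+β²)·TP + β²·FN + FP), with β²=1/4
= 1.25·367 / (1.25·367 + 0.25·151 + 213) = 0.647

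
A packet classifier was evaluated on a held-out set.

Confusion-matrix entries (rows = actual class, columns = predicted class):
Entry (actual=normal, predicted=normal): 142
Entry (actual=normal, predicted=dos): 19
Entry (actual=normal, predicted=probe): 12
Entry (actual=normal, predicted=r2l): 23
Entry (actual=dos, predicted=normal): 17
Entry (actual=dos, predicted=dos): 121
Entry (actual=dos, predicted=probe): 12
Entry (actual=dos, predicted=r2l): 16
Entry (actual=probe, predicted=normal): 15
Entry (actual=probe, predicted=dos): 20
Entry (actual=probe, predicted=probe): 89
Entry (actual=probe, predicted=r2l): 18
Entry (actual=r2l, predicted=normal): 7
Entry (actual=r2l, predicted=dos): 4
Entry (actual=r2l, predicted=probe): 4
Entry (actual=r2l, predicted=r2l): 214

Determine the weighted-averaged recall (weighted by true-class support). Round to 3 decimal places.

0.772

Per-class recall (TP/(TP+FN)):
  normal: TP=142, FN=19+12+23=54 → 142/196 = 0.7245
  dos: TP=121, FN=17+12+16=45 → 121/166 = 0.7289
  probe: TP=89, FN=15+20+18=53 → 89/142 = 0.6268
  r2l: TP=214, FN=7+4+4=15 → 214/229 = 0.9345
Weighted-recall = Σ (supportᵢ/N)·recallᵢ with N=733: (196/733)·0.7245 + (166/733)·0.7289 + (142/733)·0.6268 + (229/733)·0.9345 = 0.772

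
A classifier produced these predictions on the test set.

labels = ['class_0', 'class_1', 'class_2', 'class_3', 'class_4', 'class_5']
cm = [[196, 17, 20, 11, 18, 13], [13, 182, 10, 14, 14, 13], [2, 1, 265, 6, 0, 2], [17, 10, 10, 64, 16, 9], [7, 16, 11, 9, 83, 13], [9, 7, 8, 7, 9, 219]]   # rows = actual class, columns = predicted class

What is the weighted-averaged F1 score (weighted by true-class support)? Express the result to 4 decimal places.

Per-class F1 score (2·TP/(2·TP+FP+FN)):
  class_0: TP=196, FP=13+2+17+7+9=48, FN=17+20+11+18+13=79 → 392/519 = 0.75530
  class_1: TP=182, FP=17+1+10+16+7=51, FN=13+10+14+14+13=64 → 364/479 = 0.75992
  class_2: TP=265, FP=20+10+10+11+8=59, FN=2+1+6+0+2=11 → 530/600 = 0.88333
  class_3: TP=64, FP=11+14+6+9+7=47, FN=17+10+10+16+9=62 → 128/237 = 0.54008
  class_4: TP=83, FP=18+14+0+16+9=57, FN=7+16+11+9+13=56 → 166/279 = 0.59498
  class_5: TP=219, FP=13+13+2+9+13=50, FN=9+7+8+7+9=40 → 438/528 = 0.82955
Weighted-F1 score = Σ (supportᵢ/N)·F1 scoreᵢ with N=1321: (275/1321)·0.75530 + (246/1321)·0.75992 + (276/1321)·0.88333 + (126/1321)·0.54008 + (139/1321)·0.59498 + (259/1321)·0.82955 = 0.7601

0.7601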